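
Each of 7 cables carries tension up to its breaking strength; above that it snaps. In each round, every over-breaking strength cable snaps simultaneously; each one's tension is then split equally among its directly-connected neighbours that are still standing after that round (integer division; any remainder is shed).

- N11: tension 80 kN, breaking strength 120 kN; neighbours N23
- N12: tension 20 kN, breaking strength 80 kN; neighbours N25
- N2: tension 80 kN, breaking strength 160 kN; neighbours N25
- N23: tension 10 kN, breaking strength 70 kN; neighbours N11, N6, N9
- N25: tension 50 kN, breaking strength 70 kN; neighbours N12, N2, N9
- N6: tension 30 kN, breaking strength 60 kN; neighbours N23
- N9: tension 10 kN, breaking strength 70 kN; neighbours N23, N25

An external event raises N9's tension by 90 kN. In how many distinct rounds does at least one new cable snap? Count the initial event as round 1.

Round 1 — N9 at 100 > 70. N9 snaps.
  N9 sheds 100 kN to N23, N25: 50 each.
    N23: 10+50 = 60 ≤ 70
    N25: 50+50 = 100 > 70
Round 2 — N25 snaps.
  N25 sheds 100 kN to N12, N2: 50 each.
    N12: 20+50 = 70 ≤ 80
    N2: 80+50 = 130 ≤ 160
No further breaks.

2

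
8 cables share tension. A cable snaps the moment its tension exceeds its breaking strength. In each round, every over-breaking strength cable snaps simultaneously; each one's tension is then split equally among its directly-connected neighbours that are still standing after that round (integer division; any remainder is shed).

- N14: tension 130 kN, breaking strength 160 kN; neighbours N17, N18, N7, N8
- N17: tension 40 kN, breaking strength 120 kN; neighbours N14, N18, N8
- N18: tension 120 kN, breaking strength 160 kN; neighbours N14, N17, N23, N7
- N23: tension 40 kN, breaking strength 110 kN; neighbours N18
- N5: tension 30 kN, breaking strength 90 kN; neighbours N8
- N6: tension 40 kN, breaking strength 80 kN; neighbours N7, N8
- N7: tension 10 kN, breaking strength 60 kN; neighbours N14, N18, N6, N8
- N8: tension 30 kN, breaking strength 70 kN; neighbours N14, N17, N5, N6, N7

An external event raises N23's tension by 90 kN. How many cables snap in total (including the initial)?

Round 1 — N23 at 130 > 110. N23 snaps.
  N23 sheds 130 kN to N18: 130 each.
    N18: 120+130 = 250 > 160
Round 2 — N18 snaps.
  N18 sheds 250 kN to N14, N17, N7: 83 each (1 lost).
    N14: 130+83 = 213 > 160
    N17: 40+83 = 123 > 120
    N7: 10+83 = 93 > 60
Round 3 — N14, N17, N7 snap.
  N14 sheds 213 kN to N8: 213 each.
    N8: 30+213 = 243 > 70
  N17 sheds 123 kN to N8: 123 each.
    N8: 243+123 = 366 > 70
  N7 sheds 93 kN to N6, N8: 46 each (1 lost).
    N6: 40+46 = 86 > 80
    N8: 366+46 = 412 > 70
Round 4 — N6, N8 snap.
  N6 sheds 86 kN: no online neighbours, lost.
  N8 sheds 412 kN to N5: 412 each.
    N5: 30+412 = 442 > 90
Round 5 — N5 snaps.
  N5 sheds 442 kN: no online neighbours, lost.
No further breaks.

8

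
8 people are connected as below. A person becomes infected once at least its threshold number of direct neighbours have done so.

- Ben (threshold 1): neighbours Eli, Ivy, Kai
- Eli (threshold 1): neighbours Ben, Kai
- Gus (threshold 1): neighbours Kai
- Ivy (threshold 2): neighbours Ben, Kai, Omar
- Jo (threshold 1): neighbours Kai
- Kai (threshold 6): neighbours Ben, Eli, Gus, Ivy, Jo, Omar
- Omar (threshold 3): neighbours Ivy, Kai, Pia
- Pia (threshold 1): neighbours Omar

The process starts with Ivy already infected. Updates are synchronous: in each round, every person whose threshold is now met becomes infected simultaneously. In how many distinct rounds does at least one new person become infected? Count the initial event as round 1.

3

Round 1 — Ivy becomes infected (initial).
Round 2 — checking thresholds:
  Ben: 1 of 3 neighbours ≥ 1, becomes infected.
  Kai: 1 of 6 neighbours < 6, holds.
  Omar: 1 of 3 neighbours < 3, holds.
Round 3 — checking thresholds:
  Eli: 1 of 2 neighbours ≥ 1, becomes infected.
  Kai: 2 of 6 neighbours < 6, holds.
  Omar: 1 of 3 neighbours < 3, holds.
Round 4 — no new infections; cascade stops.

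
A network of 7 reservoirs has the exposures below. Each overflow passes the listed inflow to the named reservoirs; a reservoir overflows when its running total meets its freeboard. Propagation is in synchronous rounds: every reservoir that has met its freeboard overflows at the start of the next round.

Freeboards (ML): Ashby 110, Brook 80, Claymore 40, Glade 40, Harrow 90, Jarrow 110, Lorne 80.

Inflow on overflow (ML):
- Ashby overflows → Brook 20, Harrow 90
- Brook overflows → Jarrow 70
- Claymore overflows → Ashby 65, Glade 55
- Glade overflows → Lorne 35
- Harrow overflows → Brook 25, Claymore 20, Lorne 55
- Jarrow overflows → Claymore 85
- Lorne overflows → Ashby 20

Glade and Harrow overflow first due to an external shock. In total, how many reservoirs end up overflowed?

3

Round 1 — Glade, Harrow overflow (initial).
  Brook: +25 → 25 < 80
  Claymore: +20 → 20 < 40
  Lorne: +35+55 → 90 ≥ 80
Round 2 — Lorne overflows.
  Ashby: +20 → 20 < 110
No further overflows.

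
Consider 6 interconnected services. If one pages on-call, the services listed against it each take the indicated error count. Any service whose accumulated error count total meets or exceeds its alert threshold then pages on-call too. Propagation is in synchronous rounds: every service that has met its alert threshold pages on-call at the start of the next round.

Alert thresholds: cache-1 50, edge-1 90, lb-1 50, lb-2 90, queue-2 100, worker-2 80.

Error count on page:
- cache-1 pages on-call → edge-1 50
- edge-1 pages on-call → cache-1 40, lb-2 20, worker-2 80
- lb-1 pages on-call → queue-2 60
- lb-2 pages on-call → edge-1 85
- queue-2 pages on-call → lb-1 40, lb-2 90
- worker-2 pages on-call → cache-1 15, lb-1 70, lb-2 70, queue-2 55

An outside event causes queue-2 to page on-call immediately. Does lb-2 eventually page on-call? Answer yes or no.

yes

Round 1 — queue-2 pages on-call (initial).
  lb-1: +40 → 40 < 50
  lb-2: +90 → 90 ≥ 90
Round 2 — lb-2 pages on-call.
  edge-1: +85 → 85 < 90
No further pages.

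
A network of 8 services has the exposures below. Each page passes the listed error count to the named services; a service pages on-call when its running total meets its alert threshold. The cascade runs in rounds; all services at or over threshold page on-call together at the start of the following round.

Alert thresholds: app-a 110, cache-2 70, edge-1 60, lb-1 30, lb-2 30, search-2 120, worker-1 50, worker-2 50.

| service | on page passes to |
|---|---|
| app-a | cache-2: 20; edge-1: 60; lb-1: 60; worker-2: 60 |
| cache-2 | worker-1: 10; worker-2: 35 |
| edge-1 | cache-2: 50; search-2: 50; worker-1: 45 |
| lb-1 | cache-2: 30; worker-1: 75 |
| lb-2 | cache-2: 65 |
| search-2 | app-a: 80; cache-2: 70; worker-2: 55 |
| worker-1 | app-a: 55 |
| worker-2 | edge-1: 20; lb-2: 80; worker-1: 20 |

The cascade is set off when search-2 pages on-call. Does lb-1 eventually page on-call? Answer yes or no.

Round 1 — search-2 pages on-call (initial).
  app-a: +80 → 80 < 110
  cache-2: +70 → 70 ≥ 70
  worker-2: +55 → 55 ≥ 50
Round 2 — cache-2, worker-2 page on-call.
  edge-1: +20 → 20 < 60
  lb-2: +80 → 80 ≥ 30
  worker-1: +10+20 → 30 < 50
Round 3 — lb-2 pages on-call.
No further pages.

no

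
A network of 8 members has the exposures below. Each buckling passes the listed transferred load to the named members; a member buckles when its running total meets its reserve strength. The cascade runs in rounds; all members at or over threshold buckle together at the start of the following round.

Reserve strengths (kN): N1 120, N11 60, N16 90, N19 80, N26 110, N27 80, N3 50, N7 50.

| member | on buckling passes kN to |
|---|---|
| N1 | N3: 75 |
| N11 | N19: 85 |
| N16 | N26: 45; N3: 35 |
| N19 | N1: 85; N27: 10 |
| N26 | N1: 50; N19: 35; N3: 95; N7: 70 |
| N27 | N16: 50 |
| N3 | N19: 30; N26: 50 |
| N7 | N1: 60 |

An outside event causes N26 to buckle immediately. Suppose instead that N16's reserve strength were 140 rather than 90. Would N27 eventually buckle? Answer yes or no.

With N16's reserve strength at 140:
Round 1 — N26 buckles (initial).
  N1: +50 → 50 < 120
  N19: +35 → 35 < 80
  N3: +95 → 95 ≥ 50
  N7: +70 → 70 ≥ 50
Round 2 — N3, N7 buckle.
  N1: +60 → 110 < 120
  N19: +30 → 65 < 80
No further bucklings.

no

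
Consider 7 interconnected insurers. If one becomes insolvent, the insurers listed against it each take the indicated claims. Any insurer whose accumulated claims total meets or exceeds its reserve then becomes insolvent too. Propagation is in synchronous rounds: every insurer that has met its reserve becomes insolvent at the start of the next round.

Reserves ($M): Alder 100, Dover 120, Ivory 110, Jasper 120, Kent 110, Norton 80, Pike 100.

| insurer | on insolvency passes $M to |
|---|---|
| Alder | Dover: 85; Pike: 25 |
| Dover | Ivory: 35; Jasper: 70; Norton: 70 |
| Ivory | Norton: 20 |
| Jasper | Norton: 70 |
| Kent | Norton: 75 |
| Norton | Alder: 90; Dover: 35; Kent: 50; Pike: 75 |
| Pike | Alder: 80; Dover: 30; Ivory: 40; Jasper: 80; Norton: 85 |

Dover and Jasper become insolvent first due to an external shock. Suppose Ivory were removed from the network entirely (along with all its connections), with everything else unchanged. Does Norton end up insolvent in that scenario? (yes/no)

With Ivory removed:
Round 1 — Dover, Jasper become insolvent (initial).
  Norton: +70+70 → 140 ≥ 80
Round 2 — Norton becomes insolvent.
  Alder: +90 → 90 < 100
  Kent: +50 → 50 < 110
  Pike: +75 → 75 < 100
No further insolvencies.

yes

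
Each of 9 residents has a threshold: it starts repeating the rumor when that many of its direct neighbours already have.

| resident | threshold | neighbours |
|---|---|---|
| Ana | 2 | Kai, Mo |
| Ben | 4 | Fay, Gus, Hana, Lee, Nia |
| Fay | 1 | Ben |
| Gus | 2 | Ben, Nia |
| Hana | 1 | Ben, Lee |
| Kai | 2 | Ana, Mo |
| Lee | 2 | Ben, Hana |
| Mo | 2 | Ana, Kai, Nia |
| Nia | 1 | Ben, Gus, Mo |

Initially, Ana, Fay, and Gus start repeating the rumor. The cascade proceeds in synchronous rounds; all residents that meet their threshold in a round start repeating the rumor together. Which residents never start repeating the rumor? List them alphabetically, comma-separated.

Round 1 — Ana, Fay, Gus start repeating the rumor (initial).
Round 2 — checking thresholds:
  Ben: 2 of 5 neighbours < 4, holds.
  Kai: 1 of 2 neighbours < 2, holds.
  Mo: 1 of 3 neighbours < 2, holds.
  Nia: 1 of 3 neighbours ≥ 1, starts repeating the rumor.
Round 3 — checking thresholds:
  Ben: 3 of 5 neighbours < 4, holds.
  Kai: 1 of 2 neighbours < 2, holds.
  Mo: 2 of 3 neighbours ≥ 2, starts repeating the rumor.
Round 4 — checking thresholds:
  Ben: 3 of 5 neighbours < 4, holds.
  Kai: 2 of 2 neighbours ≥ 2, starts repeating the rumor.
Round 5 — no new spreads; cascade stops.

Ben, Hana, Lee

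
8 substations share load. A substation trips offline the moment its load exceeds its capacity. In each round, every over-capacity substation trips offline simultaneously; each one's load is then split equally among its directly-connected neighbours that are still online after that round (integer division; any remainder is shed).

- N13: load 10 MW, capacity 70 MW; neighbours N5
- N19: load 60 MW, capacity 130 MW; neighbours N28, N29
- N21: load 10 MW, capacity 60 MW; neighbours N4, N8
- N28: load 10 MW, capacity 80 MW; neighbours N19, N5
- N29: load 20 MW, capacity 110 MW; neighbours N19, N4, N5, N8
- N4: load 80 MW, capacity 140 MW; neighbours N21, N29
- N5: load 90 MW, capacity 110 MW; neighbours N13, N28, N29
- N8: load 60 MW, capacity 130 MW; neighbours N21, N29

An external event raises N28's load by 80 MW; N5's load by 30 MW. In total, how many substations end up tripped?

7

Round 1 — N28 at 90 > 80; N5 at 120 > 110. N28, N5 trip offline.
  N28 sheds 90 MW to N19: 90 each.
    N19: 60+90 = 150 > 130
  N5 sheds 120 MW to N13, N29: 60 each.
    N13: 10+60 = 70 ≤ 70
    N29: 20+60 = 80 ≤ 110
Round 2 — N19 trips offline.
  N19 sheds 150 MW to N29: 150 each.
    N29: 80+150 = 230 > 110
Round 3 — N29 trips offline.
  N29 sheds 230 MW to N4, N8: 115 each.
    N4: 80+115 = 195 > 140
    N8: 60+115 = 175 > 130
Round 4 — N4, N8 trip offline.
  N4 sheds 195 MW to N21: 195 each.
    N21: 10+195 = 205 > 60
  N8 sheds 175 MW to N21: 175 each.
    N21: 205+175 = 380 > 60
Round 5 — N21 trips offline.
  N21 sheds 380 MW: no online neighbours, lost.
No further trips.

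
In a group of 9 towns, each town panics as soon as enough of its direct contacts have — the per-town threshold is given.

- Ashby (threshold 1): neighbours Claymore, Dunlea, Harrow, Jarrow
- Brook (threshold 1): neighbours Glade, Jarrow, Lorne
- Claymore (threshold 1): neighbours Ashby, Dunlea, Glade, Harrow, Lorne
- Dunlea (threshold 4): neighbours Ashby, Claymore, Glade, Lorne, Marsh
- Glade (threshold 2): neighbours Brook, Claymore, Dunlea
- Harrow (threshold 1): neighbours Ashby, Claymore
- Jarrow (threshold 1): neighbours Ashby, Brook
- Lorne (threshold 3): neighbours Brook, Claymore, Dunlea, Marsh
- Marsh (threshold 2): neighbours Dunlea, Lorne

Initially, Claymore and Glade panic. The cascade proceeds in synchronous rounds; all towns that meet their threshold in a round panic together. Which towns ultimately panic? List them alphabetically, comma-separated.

Round 1 — Claymore, Glade panic (initial).
Round 2 — checking thresholds:
  Ashby: 1 of 4 neighbours ≥ 1, panics.
  Brook: 1 of 3 neighbours ≥ 1, panics.
  Dunlea: 2 of 5 neighbours < 4, holds.
  Harrow: 1 of 2 neighbours ≥ 1, panics.
  Lorne: 1 of 4 neighbours < 3, holds.
Round 3 — checking thresholds:
  Dunlea: 3 of 5 neighbours < 4, holds.
  Jarrow: 2 of 2 neighbours ≥ 1, panics.
  Lorne: 2 of 4 neighbours < 3, holds.
Round 4 — no new panics; cascade stops.

Ashby, Brook, Claymore, Glade, Harrow, Jarrow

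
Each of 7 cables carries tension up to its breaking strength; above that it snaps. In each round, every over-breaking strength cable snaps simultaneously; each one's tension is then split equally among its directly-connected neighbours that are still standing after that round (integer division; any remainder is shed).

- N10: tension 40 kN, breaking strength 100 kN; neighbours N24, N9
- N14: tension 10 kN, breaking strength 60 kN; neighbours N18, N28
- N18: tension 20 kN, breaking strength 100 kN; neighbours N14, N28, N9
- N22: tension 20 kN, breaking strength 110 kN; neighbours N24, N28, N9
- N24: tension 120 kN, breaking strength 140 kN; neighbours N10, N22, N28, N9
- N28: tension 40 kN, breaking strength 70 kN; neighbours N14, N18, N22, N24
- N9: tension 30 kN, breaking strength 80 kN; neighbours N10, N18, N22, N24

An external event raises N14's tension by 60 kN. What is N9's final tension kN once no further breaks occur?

Round 1 — N14 at 70 > 60. N14 snaps.
  N14 sheds 70 kN to N18, N28: 35 each.
    N18: 20+35 = 55 ≤ 100
    N28: 40+35 = 75 > 70
Round 2 — N28 snaps.
  N28 sheds 75 kN to N18, N22, N24: 25 each.
    N18: 55+25 = 80 ≤ 100
    N22: 20+25 = 45 ≤ 110
    N24: 120+25 = 145 > 140
Round 3 — N24 snaps.
  N24 sheds 145 kN to N10, N22, N9: 48 each (1 lost).
    N10: 40+48 = 88 ≤ 100
    N22: 45+48 = 93 ≤ 110
    N9: 30+48 = 78 ≤ 80
No further breaks.

78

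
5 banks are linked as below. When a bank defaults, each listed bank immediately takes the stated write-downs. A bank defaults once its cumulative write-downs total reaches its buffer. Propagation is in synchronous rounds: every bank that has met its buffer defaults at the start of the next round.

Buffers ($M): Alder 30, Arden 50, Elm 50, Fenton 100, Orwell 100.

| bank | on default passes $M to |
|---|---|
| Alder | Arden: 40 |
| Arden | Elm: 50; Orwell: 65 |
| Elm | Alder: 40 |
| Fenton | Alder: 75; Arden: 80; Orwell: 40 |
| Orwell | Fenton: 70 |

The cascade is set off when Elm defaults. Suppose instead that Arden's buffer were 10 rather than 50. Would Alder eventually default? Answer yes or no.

With Arden's buffer at 10:
Round 1 — Elm defaults (initial).
  Alder: +40 → 40 ≥ 30
Round 2 — Alder defaults.
  Arden: +40 → 40 ≥ 10
Round 3 — Arden defaults.
  Orwell: +65 → 65 < 100
No further defaults.

yes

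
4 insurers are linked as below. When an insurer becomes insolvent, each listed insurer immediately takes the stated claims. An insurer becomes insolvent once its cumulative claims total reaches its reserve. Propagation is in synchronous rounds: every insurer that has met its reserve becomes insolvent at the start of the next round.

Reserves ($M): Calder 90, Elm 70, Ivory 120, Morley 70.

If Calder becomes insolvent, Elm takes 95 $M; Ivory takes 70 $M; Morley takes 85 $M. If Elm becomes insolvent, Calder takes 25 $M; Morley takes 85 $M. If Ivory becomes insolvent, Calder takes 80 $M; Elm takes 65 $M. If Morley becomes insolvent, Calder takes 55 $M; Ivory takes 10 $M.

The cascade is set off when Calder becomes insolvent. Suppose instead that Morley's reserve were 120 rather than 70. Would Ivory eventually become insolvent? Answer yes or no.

no

With Morley's reserve at 120:
Round 1 — Calder becomes insolvent (initial).
  Elm: +95 → 95 ≥ 70
  Ivory: +70 → 70 < 120
  Morley: +85 → 85 < 120
Round 2 — Elm becomes insolvent.
  Morley: +85 → 170 ≥ 120
Round 3 — Morley becomes insolvent.
  Ivory: +10 → 80 < 120
No further insolvencies.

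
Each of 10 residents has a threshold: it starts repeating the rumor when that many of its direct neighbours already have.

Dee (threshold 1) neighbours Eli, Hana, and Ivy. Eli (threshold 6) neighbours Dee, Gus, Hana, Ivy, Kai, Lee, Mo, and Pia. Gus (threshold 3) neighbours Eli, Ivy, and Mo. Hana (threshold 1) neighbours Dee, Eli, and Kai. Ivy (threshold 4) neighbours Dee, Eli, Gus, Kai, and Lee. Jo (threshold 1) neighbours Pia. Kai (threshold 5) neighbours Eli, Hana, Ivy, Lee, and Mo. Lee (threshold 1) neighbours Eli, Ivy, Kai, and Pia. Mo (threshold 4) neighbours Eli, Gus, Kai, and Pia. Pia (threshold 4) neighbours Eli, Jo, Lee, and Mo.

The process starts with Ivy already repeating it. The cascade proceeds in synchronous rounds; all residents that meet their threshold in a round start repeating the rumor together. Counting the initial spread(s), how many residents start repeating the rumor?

4

Round 1 — Ivy starts repeating the rumor (initial).
Round 2 — checking thresholds:
  Dee: 1 of 3 neighbours ≥ 1, starts repeating the rumor.
  Eli: 1 of 8 neighbours < 6, holds.
  Gus: 1 of 3 neighbours < 3, holds.
  Kai: 1 of 5 neighbours < 5, holds.
  Lee: 1 of 4 neighbours ≥ 1, starts repeating the rumor.
Round 3 — checking thresholds:
  Eli: 3 of 8 neighbours < 6, holds.
  Gus: 1 of 3 neighbours < 3, holds.
  Hana: 1 of 3 neighbours ≥ 1, starts repeating the rumor.
  Kai: 2 of 5 neighbours < 5, holds.
  Pia: 1 of 4 neighbours < 4, holds.
Round 4 — no new spreads; cascade stops.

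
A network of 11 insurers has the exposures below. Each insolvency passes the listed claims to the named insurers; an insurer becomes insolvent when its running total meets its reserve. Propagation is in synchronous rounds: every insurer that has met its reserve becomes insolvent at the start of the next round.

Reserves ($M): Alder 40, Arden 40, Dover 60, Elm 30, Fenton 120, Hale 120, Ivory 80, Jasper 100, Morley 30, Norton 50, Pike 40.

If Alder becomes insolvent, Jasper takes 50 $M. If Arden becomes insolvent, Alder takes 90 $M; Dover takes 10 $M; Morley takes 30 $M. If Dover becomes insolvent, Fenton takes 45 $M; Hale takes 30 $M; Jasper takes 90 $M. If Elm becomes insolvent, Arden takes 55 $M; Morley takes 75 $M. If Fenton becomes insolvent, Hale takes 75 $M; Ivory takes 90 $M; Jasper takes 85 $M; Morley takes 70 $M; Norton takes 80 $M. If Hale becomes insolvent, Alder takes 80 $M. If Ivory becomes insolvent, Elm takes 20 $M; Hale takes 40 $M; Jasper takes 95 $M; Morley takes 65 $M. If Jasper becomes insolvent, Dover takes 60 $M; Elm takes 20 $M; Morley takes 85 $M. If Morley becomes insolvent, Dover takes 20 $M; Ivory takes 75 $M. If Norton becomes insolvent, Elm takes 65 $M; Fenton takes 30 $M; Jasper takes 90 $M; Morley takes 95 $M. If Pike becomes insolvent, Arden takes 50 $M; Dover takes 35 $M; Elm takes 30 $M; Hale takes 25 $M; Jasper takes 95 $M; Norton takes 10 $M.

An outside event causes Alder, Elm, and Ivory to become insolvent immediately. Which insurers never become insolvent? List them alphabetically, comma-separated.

Round 1 — Alder, Elm, Ivory become insolvent (initial).
  Arden: +55 → 55 ≥ 40
  Hale: +40 → 40 < 120
  Jasper: +50+95 → 145 ≥ 100
  Morley: +75+65 → 140 ≥ 30
Round 2 — Arden, Jasper, Morley become insolvent.
  Dover: +10+60+20 → 90 ≥ 60
Round 3 — Dover becomes insolvent.
  Fenton: +45 → 45 < 120
  Hale: +30 → 70 < 120
No further insolvencies.

Fenton, Hale, Norton, Pike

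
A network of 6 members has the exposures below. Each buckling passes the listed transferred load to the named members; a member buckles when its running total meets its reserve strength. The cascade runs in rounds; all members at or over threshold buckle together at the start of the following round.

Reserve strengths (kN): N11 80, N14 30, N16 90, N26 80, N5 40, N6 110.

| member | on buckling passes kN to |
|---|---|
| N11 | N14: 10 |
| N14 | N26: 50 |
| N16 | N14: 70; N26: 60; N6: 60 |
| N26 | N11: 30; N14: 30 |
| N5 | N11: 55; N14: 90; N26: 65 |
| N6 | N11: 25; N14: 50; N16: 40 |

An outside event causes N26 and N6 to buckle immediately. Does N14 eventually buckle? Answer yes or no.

yes

Round 1 — N26, N6 buckle (initial).
  N11: +30+25 → 55 < 80
  N14: +30+50 → 80 ≥ 30
  N16: +40 → 40 < 90
Round 2 — N14 buckles.
No further bucklings.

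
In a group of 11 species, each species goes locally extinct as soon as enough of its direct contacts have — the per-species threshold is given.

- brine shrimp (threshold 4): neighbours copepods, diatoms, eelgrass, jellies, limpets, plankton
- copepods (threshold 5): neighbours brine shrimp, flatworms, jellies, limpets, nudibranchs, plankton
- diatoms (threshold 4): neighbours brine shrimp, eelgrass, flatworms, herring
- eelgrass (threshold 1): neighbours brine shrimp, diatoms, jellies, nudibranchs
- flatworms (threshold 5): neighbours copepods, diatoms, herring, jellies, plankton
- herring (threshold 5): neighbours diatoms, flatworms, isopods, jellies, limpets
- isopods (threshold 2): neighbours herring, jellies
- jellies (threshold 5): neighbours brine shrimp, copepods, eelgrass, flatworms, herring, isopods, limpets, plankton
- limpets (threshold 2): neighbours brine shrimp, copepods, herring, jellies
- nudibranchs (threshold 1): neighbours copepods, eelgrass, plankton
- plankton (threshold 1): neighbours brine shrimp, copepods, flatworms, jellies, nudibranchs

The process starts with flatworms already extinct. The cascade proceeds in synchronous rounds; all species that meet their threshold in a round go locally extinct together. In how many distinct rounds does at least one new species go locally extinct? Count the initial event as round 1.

Round 1 — flatworms goes locally extinct (initial).
Round 2 — checking thresholds:
  copepods: 1 of 6 neighbours < 5, not yet.
  diatoms: 1 of 4 neighbours < 4, not yet.
  herring: 1 of 5 neighbours < 5, not yet.
  jellies: 1 of 8 neighbours < 5, not yet.
  plankton: 1 of 5 neighbours ≥ 1, goes locally extinct.
Round 3 — checking thresholds:
  brine shrimp: 1 of 6 neighbours < 4, not yet.
  copepods: 2 of 6 neighbours < 5, not yet.
  diatoms: 1 of 4 neighbours < 4, not yet.
  herring: 1 of 5 neighbours < 5, not yet.
  jellies: 2 of 8 neighbours < 5, not yet.
  nudibranchs: 1 of 3 neighbours ≥ 1, goes locally extinct.
Round 4 — checking thresholds:
  brine shrimp: 1 of 6 neighbours < 4, not yet.
  copepods: 3 of 6 neighbours < 5, not yet.
  diatoms: 1 of 4 neighbours < 4, not yet.
  eelgrass: 1 of 4 neighbours ≥ 1, goes locally extinct.
  herring: 1 of 5 neighbours < 5, not yet.
  jellies: 2 of 8 neighbours < 5, not yet.
Round 5 — no new extinctions; cascade stops.

4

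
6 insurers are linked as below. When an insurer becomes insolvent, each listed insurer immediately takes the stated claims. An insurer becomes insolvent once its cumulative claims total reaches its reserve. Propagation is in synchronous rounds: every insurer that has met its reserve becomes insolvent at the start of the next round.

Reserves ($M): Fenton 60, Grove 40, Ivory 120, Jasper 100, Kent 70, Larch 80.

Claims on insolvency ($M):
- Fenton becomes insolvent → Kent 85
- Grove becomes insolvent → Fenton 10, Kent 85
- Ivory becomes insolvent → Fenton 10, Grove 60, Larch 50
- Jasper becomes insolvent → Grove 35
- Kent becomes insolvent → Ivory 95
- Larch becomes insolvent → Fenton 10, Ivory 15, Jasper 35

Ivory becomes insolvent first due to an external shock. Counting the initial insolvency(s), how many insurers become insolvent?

Round 1 — Ivory becomes insolvent (initial).
  Fenton: +10 → 10 < 60
  Grove: +60 → 60 ≥ 40
  Larch: +50 → 50 < 80
Round 2 — Grove becomes insolvent.
  Fenton: +10 → 20 < 60
  Kent: +85 → 85 ≥ 70
Round 3 — Kent becomes insolvent.
No further insolvencies.

3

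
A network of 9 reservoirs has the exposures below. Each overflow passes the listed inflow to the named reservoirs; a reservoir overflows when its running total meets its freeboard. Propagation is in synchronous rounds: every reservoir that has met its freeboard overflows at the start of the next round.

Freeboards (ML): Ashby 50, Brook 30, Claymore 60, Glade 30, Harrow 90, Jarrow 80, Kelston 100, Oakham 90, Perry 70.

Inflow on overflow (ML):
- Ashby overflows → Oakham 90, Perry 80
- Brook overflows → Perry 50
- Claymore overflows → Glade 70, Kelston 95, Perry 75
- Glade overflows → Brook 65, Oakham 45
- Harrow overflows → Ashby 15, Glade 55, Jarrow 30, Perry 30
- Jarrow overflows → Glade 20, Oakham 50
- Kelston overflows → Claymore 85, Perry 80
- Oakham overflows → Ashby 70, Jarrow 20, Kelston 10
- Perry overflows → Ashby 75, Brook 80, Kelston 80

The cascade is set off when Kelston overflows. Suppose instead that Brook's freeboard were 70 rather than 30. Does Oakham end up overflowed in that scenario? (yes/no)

With Brook's freeboard at 70:
Round 1 — Kelston overflows (initial).
  Claymore: +85 → 85 ≥ 60
  Perry: +80 → 80 ≥ 70
Round 2 — Claymore, Perry overflow.
  Ashby: +75 → 75 ≥ 50
  Brook: +80 → 80 ≥ 70
  Glade: +70 → 70 ≥ 30
Round 3 — Ashby, Brook, Glade overflow.
  Oakham: +90+45 → 135 ≥ 90
Round 4 — Oakham overflows.
  Jarrow: +20 → 20 < 80
No further overflows.

yes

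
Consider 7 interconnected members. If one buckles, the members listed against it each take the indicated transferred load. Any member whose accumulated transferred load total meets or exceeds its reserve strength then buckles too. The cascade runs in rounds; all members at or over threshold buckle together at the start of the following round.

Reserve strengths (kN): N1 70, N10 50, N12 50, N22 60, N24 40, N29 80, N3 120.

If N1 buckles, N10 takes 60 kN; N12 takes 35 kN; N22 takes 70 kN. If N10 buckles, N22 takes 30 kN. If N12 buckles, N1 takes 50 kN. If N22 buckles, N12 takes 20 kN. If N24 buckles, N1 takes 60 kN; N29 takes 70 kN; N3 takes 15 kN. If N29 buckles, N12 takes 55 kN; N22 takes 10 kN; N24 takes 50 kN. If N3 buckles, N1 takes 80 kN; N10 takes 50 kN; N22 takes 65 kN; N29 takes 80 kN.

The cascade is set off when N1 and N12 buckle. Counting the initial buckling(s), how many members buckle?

Round 1 — N1, N12 buckle (initial).
  N10: +60 → 60 ≥ 50
  N22: +70 → 70 ≥ 60
Round 2 — N10, N22 buckle.
No further bucklings.

4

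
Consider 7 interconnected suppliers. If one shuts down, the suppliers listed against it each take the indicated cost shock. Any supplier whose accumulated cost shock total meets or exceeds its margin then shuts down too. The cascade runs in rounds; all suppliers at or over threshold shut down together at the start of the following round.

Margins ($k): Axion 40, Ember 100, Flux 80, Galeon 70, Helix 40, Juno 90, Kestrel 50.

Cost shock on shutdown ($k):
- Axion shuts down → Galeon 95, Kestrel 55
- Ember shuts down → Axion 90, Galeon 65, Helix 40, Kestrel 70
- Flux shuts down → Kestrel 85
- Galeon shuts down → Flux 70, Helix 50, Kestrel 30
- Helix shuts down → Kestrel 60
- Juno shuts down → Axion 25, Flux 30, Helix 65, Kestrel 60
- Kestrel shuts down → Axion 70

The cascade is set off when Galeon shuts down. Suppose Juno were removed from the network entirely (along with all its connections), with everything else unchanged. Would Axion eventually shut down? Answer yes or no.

With Juno removed:
Round 1 — Galeon shuts down (initial).
  Flux: +70 → 70 < 80
  Helix: +50 → 50 ≥ 40
  Kestrel: +30 → 30 < 50
Round 2 — Helix shuts down.
  Kestrel: +60 → 90 ≥ 50
Round 3 — Kestrel shuts down.
  Axion: +70 → 70 ≥ 40
Round 4 — Axion shuts down.
No further shutdowns.

yes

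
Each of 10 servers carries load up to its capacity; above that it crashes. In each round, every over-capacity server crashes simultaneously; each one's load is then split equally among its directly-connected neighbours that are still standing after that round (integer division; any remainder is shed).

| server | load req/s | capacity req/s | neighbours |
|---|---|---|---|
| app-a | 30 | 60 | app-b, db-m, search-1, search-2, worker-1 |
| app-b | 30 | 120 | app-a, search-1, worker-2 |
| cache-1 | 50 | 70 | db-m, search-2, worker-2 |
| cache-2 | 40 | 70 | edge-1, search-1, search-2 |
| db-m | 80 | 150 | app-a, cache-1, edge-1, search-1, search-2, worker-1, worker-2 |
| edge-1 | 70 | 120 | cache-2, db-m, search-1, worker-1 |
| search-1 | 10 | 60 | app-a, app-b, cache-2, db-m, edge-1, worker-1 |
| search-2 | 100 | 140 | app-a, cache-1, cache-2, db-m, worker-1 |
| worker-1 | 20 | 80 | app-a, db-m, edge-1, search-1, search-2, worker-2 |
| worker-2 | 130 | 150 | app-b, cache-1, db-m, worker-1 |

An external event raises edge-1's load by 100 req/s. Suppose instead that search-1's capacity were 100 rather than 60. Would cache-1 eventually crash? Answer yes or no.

yes

With search-1's capacity at 100:
Round 1 — edge-1 at 170 > 120. edge-1 crashes.
  edge-1 sheds 170 req/s to cache-2, db-m, search-1, worker-1: 42 each (2 lost).
    cache-2: 40+42 = 82 > 70
    db-m: 80+42 = 122 ≤ 150
    search-1: 10+42 = 52 ≤ 100
    worker-1: 20+42 = 62 ≤ 80
Round 2 — cache-2 crashes.
  cache-2 sheds 82 req/s to search-1, search-2: 41 each.
    search-1: 52+41 = 93 ≤ 100
    search-2: 100+41 = 141 > 140
Round 3 — search-2 crashes.
  search-2 sheds 141 req/s to app-a, cache-1, db-m, worker-1: 35 each (1 lost).
    app-a: 30+35 = 65 > 60
    cache-1: 50+35 = 85 > 70
    db-m: 122+35 = 157 > 150
    worker-1: 62+35 = 97 > 80
Round 4 — app-a, cache-1, db-m, worker-1 crash.
  app-a sheds 65 req/s to app-b, search-1: 32 each (1 lost).
    app-b: 30+32 = 62 ≤ 120
    search-1: 93+32 = 125 > 100
  cache-1 sheds 85 req/s to worker-2: 85 each.
    worker-2: 130+85 = 215 > 150
  db-m sheds 157 req/s to search-1, worker-2: 78 each (1 lost).
    search-1: 125+78 = 203 > 100
    worker-2: 215+78 = 293 > 150
  worker-1 sheds 97 req/s to search-1, worker-2: 48 each (1 lost).
    search-1: 203+48 = 251 > 100
    worker-2: 293+48 = 341 > 150
Round 5 — search-1, worker-2 crash.
  search-1 sheds 251 req/s to app-b: 251 each.
    app-b: 62+251 = 313 > 120
  worker-2 sheds 341 req/s to app-b: 341 each.
    app-b: 313+341 = 654 > 120
Round 6 — app-b crashes.
  app-b sheds 654 req/s: no online neighbours, lost.
No further crashes.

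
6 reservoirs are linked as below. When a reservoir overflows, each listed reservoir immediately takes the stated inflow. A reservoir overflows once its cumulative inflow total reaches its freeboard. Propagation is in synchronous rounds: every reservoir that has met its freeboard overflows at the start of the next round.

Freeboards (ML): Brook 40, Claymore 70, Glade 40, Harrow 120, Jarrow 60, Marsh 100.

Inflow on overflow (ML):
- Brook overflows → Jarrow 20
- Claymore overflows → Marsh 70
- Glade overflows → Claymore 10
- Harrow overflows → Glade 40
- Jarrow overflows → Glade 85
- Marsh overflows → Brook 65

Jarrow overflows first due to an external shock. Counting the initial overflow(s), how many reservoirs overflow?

Round 1 — Jarrow overflows (initial).
  Glade: +85 → 85 ≥ 40
Round 2 — Glade overflows.
  Claymore: +10 → 10 < 70
No further overflows.

2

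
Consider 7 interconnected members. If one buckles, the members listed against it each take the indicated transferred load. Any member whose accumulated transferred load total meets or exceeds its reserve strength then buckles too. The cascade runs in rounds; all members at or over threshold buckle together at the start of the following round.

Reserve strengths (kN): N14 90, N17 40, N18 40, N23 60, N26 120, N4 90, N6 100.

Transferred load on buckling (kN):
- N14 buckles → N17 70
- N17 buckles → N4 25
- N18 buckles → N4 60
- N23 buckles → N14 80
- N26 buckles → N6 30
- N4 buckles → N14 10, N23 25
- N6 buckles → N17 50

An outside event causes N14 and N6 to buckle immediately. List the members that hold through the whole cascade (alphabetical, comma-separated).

Round 1 — N14, N6 buckle (initial).
  N17: +70+50 → 120 ≥ 40
Round 2 — N17 buckles.
  N4: +25 → 25 < 90
No further bucklings.

N18, N23, N26, N4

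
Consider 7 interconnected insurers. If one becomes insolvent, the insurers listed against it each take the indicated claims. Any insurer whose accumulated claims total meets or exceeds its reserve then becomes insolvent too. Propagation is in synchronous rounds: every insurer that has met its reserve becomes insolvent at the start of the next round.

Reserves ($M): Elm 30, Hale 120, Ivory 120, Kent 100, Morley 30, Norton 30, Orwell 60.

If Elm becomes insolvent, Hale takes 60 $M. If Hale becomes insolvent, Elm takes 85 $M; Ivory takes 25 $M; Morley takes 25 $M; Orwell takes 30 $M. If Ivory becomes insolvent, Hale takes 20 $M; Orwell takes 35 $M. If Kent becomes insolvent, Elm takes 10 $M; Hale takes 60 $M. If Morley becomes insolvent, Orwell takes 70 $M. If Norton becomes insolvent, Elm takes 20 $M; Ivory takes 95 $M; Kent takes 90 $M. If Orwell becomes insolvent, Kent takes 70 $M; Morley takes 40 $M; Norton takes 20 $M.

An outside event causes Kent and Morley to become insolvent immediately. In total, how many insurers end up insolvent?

3

Round 1 — Kent, Morley become insolvent (initial).
  Elm: +10 → 10 < 30
  Hale: +60 → 60 < 120
  Orwell: +70 → 70 ≥ 60
Round 2 — Orwell becomes insolvent.
  Norton: +20 → 20 < 30
No further insolvencies.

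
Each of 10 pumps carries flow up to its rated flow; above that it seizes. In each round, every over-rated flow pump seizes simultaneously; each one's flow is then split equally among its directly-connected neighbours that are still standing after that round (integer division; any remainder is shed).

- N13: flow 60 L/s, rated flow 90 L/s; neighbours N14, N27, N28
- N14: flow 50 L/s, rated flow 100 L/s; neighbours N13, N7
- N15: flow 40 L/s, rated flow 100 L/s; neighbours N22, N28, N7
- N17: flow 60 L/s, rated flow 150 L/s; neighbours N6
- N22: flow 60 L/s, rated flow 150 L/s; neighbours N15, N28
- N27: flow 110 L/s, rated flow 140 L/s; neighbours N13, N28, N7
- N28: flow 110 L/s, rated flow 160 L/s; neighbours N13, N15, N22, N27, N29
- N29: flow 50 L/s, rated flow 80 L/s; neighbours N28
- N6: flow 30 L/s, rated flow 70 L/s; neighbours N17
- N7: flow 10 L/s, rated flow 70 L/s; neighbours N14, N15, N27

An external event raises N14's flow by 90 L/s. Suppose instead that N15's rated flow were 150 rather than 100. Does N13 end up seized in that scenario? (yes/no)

yes

With N15's rated flow at 150:
Round 1 — N14 at 140 > 100. N14 seizes.
  N14 sheds 140 L/s to N13, N7: 70 each.
    N13: 60+70 = 130 > 90
    N7: 10+70 = 80 > 70
Round 2 — N13, N7 seize.
  N13 sheds 130 L/s to N27, N28: 65 each.
    N27: 110+65 = 175 > 140
    N28: 110+65 = 175 > 160
  N7 sheds 80 L/s to N15, N27: 40 each.
    N15: 40+40 = 80 ≤ 150
    N27: 175+40 = 215 > 140
Round 3 — N27, N28 seize.
  N27 sheds 215 L/s: no online neighbours, lost.
  N28 sheds 175 L/s to N15, N22, N29: 58 each (1 lost).
    N15: 80+58 = 138 ≤ 150
    N22: 60+58 = 118 ≤ 150
    N29: 50+58 = 108 > 80
Round 4 — N29 seizes.
  N29 sheds 108 L/s: no online neighbours, lost.
No further seizures.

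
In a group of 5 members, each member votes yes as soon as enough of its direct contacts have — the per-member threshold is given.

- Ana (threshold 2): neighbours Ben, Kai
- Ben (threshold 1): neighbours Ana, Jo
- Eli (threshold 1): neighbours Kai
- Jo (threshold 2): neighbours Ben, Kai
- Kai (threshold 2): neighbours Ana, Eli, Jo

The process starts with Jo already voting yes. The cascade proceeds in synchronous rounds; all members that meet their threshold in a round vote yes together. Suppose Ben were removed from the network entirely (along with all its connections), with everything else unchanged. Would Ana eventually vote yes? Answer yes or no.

no

With Ben removed:
Round 1 — Jo votes yes (initial).
Round 2 — no new yes votes; cascade stops.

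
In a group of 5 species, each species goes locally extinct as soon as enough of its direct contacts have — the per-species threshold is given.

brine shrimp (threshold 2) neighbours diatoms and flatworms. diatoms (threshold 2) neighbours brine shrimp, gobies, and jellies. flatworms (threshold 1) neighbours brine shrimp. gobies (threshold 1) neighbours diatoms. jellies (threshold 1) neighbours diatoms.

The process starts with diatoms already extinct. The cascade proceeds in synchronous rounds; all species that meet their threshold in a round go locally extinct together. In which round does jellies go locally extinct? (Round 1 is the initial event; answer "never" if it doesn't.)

Round 1 — diatoms goes locally extinct (initial).
Round 2 — checking thresholds:
  brine shrimp: 1 of 2 neighbours < 2, not yet.
  gobies: 1 of 1 neighbours ≥ 1, goes locally extinct.
  jellies: 1 of 1 neighbours ≥ 1, goes locally extinct.
Round 3 — no new extinctions; cascade stops.

2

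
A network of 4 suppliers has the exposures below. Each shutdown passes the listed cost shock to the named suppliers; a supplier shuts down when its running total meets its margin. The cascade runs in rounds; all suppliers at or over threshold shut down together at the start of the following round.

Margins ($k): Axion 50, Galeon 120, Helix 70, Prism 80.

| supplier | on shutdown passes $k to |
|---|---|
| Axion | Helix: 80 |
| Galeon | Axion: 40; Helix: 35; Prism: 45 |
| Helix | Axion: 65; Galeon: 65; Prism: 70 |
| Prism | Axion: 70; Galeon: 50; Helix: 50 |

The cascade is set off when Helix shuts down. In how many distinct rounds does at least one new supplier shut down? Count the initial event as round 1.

2

Round 1 — Helix shuts down (initial).
  Axion: +65 → 65 ≥ 50
  Galeon: +65 → 65 < 120
  Prism: +70 → 70 < 80
Round 2 — Axion shuts down.
No further shutdowns.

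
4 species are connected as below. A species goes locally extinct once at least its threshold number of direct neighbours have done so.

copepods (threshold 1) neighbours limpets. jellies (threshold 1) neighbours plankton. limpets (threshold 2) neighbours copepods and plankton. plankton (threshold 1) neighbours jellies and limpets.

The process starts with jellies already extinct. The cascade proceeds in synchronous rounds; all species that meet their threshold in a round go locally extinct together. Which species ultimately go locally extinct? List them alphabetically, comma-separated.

Round 1 — jellies goes locally extinct (initial).
Round 2 — checking thresholds:
  plankton: 1 of 2 neighbours ≥ 1, goes locally extinct.
Round 3 — no new extinctions; cascade stops.

jellies, plankton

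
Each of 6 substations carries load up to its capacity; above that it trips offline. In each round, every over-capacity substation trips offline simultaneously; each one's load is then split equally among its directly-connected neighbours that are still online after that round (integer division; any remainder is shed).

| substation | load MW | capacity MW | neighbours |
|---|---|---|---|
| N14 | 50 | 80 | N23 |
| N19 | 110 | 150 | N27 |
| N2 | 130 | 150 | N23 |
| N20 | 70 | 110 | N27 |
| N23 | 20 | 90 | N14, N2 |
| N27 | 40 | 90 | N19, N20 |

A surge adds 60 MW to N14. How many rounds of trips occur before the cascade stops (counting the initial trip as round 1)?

Round 1 — N14 at 110 > 80. N14 trips offline.
  N14 sheds 110 MW to N23: 110 each.
    N23: 20+110 = 130 > 90
Round 2 — N23 trips offline.
  N23 sheds 130 MW to N2: 130 each.
    N2: 130+130 = 260 > 150
Round 3 — N2 trips offline.
  N2 sheds 260 MW: no online neighbours, lost.
No further trips.

3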